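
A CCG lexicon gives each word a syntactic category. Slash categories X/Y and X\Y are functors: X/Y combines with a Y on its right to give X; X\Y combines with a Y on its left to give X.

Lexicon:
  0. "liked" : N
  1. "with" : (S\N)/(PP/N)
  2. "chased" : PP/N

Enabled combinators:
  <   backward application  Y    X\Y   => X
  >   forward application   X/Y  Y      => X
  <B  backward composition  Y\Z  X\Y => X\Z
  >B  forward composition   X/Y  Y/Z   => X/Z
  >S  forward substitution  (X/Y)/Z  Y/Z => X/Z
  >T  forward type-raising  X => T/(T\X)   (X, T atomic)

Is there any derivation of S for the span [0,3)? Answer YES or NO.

YES

[0,3] S   >
  [0,1] S/(S\N)   >T
    [0,1] "liked" : N
  [1,3] S\N   >
    [1,2] "with" : (S\N)/(PP/N)
    [2,3] "chased" : PP/N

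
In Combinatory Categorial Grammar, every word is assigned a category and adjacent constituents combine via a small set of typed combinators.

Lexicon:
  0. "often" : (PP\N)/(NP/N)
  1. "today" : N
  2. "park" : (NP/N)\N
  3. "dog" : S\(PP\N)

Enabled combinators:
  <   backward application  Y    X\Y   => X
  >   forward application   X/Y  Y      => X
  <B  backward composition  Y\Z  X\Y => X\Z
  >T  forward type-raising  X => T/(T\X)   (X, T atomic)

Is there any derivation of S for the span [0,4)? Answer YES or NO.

[0,4] S   <
  [0,3] PP\N   >
    [0,1] "often" : (PP\N)/(NP/N)
    [1,3] NP/N   <
      [1,2] "today" : N
      [2,3] "park" : (NP/N)\N
  [3,4] "dog" : S\(PP\N)

YES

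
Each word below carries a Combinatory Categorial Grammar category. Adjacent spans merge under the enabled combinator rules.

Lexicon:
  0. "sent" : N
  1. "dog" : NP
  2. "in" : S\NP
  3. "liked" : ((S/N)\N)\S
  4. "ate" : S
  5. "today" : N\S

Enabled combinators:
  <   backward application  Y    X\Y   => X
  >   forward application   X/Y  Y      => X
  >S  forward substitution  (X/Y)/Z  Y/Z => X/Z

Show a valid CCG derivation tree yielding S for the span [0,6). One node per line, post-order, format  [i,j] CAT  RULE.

[0,1] N  lex  "sent"
[1,2] NP  lex  "dog"
[2,3] S\NP  lex  "in"
[1,3] S  <  k=2
[3,4] ((S/N)\N)\S  lex  "liked"
[1,4] (S/N)\N  <  k=3
[0,4] S/N  <  k=1
[4,5] S  lex  "ate"
[5,6] N\S  lex  "today"
[4,6] N  <  k=5
[0,6] S  >  k=4

[0,6] S   >
  [0,4] S/N   <
    [0,1] "sent" : N
    [1,4] (S/N)\N   <
      [1,3] S   <
        [1,2] "dog" : NP
        [2,3] "in" : S\NP
      [3,4] "liked" : ((S/N)\N)\S
  [4,6] N   <
    [4,5] "ate" : S
    [5,6] "today" : N\S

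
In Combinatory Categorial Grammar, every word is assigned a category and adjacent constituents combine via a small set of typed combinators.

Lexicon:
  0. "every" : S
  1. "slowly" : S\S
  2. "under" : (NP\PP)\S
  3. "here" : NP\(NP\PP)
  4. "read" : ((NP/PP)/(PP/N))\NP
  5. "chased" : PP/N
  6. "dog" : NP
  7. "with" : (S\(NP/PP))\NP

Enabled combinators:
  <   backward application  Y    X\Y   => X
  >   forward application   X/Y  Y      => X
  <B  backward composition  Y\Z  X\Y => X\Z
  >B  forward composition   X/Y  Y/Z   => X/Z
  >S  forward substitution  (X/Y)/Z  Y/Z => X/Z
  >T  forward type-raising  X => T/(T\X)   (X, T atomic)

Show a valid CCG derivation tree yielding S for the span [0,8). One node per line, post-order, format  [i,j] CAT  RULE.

[0,1] S  lex  "every"
[1,2] S\S  lex  "slowly"
[2,3] (NP\PP)\S  lex  "under"
[3,4] NP\(NP\PP)  lex  "here"
[2,4] NP\S  <B  k=3
[1,4] NP\S  <B  k=2
[0,4] NP  <  k=1
[4,5] ((NP/PP)/(PP/N))\NP  lex  "read"
[0,5] (NP/PP)/(PP/N)  <  k=4
[5,6] PP/N  lex  "chased"
[0,6] NP/PP  >  k=5
[6,7] NP  lex  "dog"
[7,8] (S\(NP/PP))\NP  lex  "with"
[6,8] S\(NP/PP)  <  k=7
[0,8] S  <  k=6

[0,8] S   <
  [0,6] NP/PP   >
    [0,5] (NP/PP)/(PP/N)   <
      [0,4] NP   <
        [0,1] "every" : S
        [1,4] NP\S   <B
          [1,2] "slowly" : S\S
          [2,4] NP\S   <B
            [2,3] "under" : (NP\PP)\S
            [3,4] "here" : NP\(NP\PP)
      [4,5] "read" : ((NP/PP)/(PP/N))\NP
    [5,6] "chased" : PP/N
  [6,8] S\(NP/PP)   <
    [6,7] "dog" : NP
    [7,8] "with" : (S\(NP/PP))\NP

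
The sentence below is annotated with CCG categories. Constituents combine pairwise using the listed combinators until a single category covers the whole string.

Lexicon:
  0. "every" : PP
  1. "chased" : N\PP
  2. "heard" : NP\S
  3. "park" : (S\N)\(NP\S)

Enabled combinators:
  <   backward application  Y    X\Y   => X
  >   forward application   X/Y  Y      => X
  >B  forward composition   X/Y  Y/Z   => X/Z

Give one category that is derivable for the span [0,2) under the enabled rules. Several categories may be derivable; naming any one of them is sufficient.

N

[0,4] S   <
  [0,2] N   <
    [0,1] "every" : PP
    [1,2] "chased" : N\PP
  [2,4] S\N   <
    [2,3] "heard" : NP\S
    [3,4] "park" : (S\N)\(NP\S)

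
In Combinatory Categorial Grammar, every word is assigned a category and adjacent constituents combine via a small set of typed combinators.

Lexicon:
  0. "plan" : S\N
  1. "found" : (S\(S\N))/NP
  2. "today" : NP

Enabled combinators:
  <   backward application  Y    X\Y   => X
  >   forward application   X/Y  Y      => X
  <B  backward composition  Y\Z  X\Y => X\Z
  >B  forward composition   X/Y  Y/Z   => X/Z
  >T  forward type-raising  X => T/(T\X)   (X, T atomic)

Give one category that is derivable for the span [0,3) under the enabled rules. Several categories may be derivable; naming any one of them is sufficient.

S

[0,3] S   <
  [0,1] "plan" : S\N
  [1,3] S\(S\N)   >
    [1,2] "found" : (S\(S\N))/NP
    [2,3] "today" : NP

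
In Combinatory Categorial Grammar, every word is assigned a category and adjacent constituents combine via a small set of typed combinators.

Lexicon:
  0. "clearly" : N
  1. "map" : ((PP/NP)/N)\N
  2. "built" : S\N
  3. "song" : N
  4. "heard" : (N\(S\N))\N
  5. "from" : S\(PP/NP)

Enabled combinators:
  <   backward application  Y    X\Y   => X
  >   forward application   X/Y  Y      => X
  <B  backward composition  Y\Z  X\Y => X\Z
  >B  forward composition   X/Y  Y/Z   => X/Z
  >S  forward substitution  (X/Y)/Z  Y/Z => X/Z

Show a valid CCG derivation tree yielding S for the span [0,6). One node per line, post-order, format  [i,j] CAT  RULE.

[0,1] N  lex  "clearly"
[1,2] ((PP/NP)/N)\N  lex  "map"
[0,2] (PP/NP)/N  <  k=1
[2,3] S\N  lex  "built"
[3,4] N  lex  "song"
[4,5] (N\(S\N))\N  lex  "heard"
[3,5] N\(S\N)  <  k=4
[2,5] N  <  k=3
[0,5] PP/NP  >  k=2
[5,6] S\(PP/NP)  lex  "from"
[0,6] S  <  k=5

[0,6] S   <
  [0,5] PP/NP   >
    [0,2] (PP/NP)/N   <
      [0,1] "clearly" : N
      [1,2] "map" : ((PP/NP)/N)\N
    [2,5] N   <
      [2,3] "built" : S\N
      [3,5] N\(S\N)   <
        [3,4] "song" : N
        [4,5] "heard" : (N\(S\N))\N
  [5,6] "from" : S\(PP/NP)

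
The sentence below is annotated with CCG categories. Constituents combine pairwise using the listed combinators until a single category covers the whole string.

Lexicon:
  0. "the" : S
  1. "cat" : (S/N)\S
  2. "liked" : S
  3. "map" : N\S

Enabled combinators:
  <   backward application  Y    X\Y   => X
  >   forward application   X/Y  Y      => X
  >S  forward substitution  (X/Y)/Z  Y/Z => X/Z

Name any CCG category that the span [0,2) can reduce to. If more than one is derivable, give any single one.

[0,4] S   >
  [0,2] S/N   <
    [0,1] "the" : S
    [1,2] "cat" : (S/N)\S
  [2,4] N   <
    [2,3] "liked" : S
    [3,4] "map" : N\S

S/N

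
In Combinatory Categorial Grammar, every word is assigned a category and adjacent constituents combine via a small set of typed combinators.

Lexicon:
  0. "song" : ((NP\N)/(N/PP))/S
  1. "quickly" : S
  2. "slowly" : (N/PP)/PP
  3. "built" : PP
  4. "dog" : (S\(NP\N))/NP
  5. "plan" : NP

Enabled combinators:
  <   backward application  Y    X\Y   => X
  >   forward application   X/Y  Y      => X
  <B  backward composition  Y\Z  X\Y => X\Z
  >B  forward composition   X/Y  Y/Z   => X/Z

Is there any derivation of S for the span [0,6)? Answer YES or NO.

[0,6] S   <
  [0,4] NP\N   >
    [0,2] (NP\N)/(N/PP)   >
      [0,1] "song" : ((NP\N)/(N/PP))/S
      [1,2] "quickly" : S
    [2,4] N/PP   >
      [2,3] "slowly" : (N/PP)/PP
      [3,4] "built" : PP
  [4,6] S\(NP\N)   >
    [4,5] "dog" : (S\(NP\N))/NP
    [5,6] "plan" : NP

YES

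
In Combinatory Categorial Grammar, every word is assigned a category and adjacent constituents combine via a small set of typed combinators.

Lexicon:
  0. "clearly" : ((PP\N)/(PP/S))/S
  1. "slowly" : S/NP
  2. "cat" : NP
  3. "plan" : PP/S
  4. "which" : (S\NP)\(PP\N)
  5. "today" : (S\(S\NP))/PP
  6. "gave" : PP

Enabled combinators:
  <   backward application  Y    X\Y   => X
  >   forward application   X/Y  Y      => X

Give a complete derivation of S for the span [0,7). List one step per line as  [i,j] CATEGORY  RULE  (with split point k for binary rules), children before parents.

[0,1] ((PP\N)/(PP/S))/S  lex  "clearly"
[1,2] S/NP  lex  "slowly"
[2,3] NP  lex  "cat"
[1,3] S  >  k=2
[0,3] (PP\N)/(PP/S)  >  k=1
[3,4] PP/S  lex  "plan"
[0,4] PP\N  >  k=3
[4,5] (S\NP)\(PP\N)  lex  "which"
[0,5] S\NP  <  k=4
[5,6] (S\(S\NP))/PP  lex  "today"
[6,7] PP  lex  "gave"
[5,7] S\(S\NP)  >  k=6
[0,7] S  <  k=5

[0,7] S   <
  [0,5] S\NP   <
    [0,4] PP\N   >
      [0,3] (PP\N)/(PP/S)   >
        [0,1] "clearly" : ((PP\N)/(PP/S))/S
        [1,3] S   >
          [1,2] "slowly" : S/NP
          [2,3] "cat" : NP
      [3,4] "plan" : PP/S
    [4,5] "which" : (S\NP)\(PP\N)
  [5,7] S\(S\NP)   >
    [5,6] "today" : (S\(S\NP))/PP
    [6,7] "gave" : PP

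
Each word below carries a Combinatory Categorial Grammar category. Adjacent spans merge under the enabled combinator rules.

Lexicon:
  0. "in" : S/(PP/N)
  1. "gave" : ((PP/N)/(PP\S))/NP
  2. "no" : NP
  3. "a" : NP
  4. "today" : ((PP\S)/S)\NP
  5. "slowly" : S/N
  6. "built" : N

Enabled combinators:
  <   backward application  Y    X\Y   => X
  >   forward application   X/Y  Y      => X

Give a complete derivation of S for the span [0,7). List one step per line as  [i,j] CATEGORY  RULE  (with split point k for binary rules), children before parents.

[0,7] S   >
  [0,1] "in" : S/(PP/N)
  [1,7] PP/N   >
    [1,3] (PP/N)/(PP\S)   >
      [1,2] "gave" : ((PP/N)/(PP\S))/NP
      [2,3] "no" : NP
    [3,7] PP\S   >
      [3,5] (PP\S)/S   <
        [3,4] "a" : NP
        [4,5] "today" : ((PP\S)/S)\NP
      [5,7] S   >
        [5,6] "slowly" : S/N
        [6,7] "built" : N

[0,1] S/(PP/N)  lex  "in"
[1,2] ((PP/N)/(PP\S))/NP  lex  "gave"
[2,3] NP  lex  "no"
[1,3] (PP/N)/(PP\S)  >  k=2
[3,4] NP  lex  "a"
[4,5] ((PP\S)/S)\NP  lex  "today"
[3,5] (PP\S)/S  <  k=4
[5,6] S/N  lex  "slowly"
[6,7] N  lex  "built"
[5,7] S  >  k=6
[3,7] PP\S  >  k=5
[1,7] PP/N  >  k=3
[0,7] S  >  k=1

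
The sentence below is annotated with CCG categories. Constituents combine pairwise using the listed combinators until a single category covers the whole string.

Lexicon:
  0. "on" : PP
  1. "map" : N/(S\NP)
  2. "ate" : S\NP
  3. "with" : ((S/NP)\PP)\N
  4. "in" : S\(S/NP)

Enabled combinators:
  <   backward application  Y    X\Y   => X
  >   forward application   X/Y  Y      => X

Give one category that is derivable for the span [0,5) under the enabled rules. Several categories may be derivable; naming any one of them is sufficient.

S

[0,5] S   <
  [0,4] S/NP   <
    [0,1] "on" : PP
    [1,4] (S/NP)\PP   <
      [1,3] N   >
        [1,2] "map" : N/(S\NP)
        [2,3] "ate" : S\NP
      [3,4] "with" : ((S/NP)\PP)\N
  [4,5] "in" : S\(S/NP)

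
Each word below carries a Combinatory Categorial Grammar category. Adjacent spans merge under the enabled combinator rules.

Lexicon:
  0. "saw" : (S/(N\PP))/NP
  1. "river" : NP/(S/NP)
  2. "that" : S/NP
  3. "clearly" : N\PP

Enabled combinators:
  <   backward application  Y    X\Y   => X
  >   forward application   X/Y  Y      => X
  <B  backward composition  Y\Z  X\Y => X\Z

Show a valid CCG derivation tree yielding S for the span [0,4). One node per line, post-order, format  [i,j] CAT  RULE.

[0,4] S   >
  [0,3] S/(N\PP)   >
    [0,1] "saw" : (S/(N\PP))/NP
    [1,3] NP   >
      [1,2] "river" : NP/(S/NP)
      [2,3] "that" : S/NP
  [3,4] "clearly" : N\PP

[0,1] (S/(N\PP))/NP  lex  "saw"
[1,2] NP/(S/NP)  lex  "river"
[2,3] S/NP  lex  "that"
[1,3] NP  >  k=2
[0,3] S/(N\PP)  >  k=1
[3,4] N\PP  lex  "clearly"
[0,4] S  >  k=3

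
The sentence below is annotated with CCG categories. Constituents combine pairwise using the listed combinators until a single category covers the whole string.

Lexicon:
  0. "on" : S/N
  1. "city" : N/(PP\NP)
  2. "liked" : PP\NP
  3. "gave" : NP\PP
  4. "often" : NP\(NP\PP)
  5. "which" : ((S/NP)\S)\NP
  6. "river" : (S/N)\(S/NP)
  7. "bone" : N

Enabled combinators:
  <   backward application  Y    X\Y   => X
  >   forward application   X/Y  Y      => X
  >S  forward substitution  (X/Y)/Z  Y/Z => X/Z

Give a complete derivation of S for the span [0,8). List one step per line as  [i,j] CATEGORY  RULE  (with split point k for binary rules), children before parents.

[0,8] S   >
  [0,7] S/N   <
    [0,6] S/NP   <
      [0,3] S   >
        [0,1] "on" : S/N
        [1,3] N   >
          [1,2] "city" : N/(PP\NP)
          [2,3] "liked" : PP\NP
      [3,6] (S/NP)\S   <
        [3,5] NP   <
          [3,4] "gave" : NP\PP
          [4,5] "often" : NP\(NP\PP)
        [5,6] "which" : ((S/NP)\S)\NP
    [6,7] "river" : (S/N)\(S/NP)
  [7,8] "bone" : N

[0,1] S/N  lex  "on"
[1,2] N/(PP\NP)  lex  "city"
[2,3] PP\NP  lex  "liked"
[1,3] N  >  k=2
[0,3] S  >  k=1
[3,4] NP\PP  lex  "gave"
[4,5] NP\(NP\PP)  lex  "often"
[3,5] NP  <  k=4
[5,6] ((S/NP)\S)\NP  lex  "which"
[3,6] (S/NP)\S  <  k=5
[0,6] S/NP  <  k=3
[6,7] (S/N)\(S/NP)  lex  "river"
[0,7] S/N  <  k=6
[7,8] N  lex  "bone"
[0,8] S  >  k=7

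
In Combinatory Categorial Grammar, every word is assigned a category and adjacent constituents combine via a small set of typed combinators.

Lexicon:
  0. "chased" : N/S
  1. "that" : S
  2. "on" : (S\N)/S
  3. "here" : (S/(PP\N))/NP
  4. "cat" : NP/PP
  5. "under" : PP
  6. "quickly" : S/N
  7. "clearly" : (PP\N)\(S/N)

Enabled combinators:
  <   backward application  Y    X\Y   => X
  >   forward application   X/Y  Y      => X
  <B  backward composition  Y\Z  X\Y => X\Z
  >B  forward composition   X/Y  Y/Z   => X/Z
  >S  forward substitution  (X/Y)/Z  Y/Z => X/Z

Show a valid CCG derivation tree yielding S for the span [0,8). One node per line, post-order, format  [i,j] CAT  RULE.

[0,1] N/S  lex  "chased"
[1,2] S  lex  "that"
[0,2] N  >  k=1
[2,3] (S\N)/S  lex  "on"
[3,4] (S/(PP\N))/NP  lex  "here"
[4,5] NP/PP  lex  "cat"
[5,6] PP  lex  "under"
[4,6] NP  >  k=5
[3,6] S/(PP\N)  >  k=4
[6,7] S/N  lex  "quickly"
[7,8] (PP\N)\(S/N)  lex  "clearly"
[6,8] PP\N  <  k=7
[3,8] S  >  k=6
[2,8] S\N  >  k=3
[0,8] S  <  k=2

[0,8] S   <
  [0,2] N   >
    [0,1] "chased" : N/S
    [1,2] "that" : S
  [2,8] S\N   >
    [2,3] "on" : (S\N)/S
    [3,8] S   >
      [3,6] S/(PP\N)   >
        [3,4] "here" : (S/(PP\N))/NP
        [4,6] NP   >
          [4,5] "cat" : NP/PP
          [5,6] "under" : PP
      [6,8] PP\N   <
        [6,7] "quickly" : S/N
        [7,8] "clearly" : (PP\N)\(S/N)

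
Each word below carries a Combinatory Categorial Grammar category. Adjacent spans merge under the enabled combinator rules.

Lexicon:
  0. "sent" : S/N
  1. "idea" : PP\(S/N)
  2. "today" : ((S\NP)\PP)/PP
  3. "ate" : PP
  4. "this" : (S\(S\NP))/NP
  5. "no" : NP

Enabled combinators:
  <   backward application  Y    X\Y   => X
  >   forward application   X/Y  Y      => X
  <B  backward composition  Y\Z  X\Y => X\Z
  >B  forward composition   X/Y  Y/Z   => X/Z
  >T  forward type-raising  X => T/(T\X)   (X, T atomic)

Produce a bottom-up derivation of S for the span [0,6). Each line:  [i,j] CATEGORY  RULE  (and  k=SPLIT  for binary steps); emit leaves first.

[0,6] S   <
  [0,4] S\NP   <
    [0,2] PP   <
      [0,1] "sent" : S/N
      [1,2] "idea" : PP\(S/N)
    [2,4] (S\NP)\PP   >
      [2,3] "today" : ((S\NP)\PP)/PP
      [3,4] "ate" : PP
  [4,6] S\(S\NP)   >
    [4,5] "this" : (S\(S\NP))/NP
    [5,6] "no" : NP

[0,1] S/N  lex  "sent"
[1,2] PP\(S/N)  lex  "idea"
[0,2] PP  <  k=1
[2,3] ((S\NP)\PP)/PP  lex  "today"
[3,4] PP  lex  "ate"
[2,4] (S\NP)\PP  >  k=3
[0,4] S\NP  <  k=2
[4,5] (S\(S\NP))/NP  lex  "this"
[5,6] NP  lex  "no"
[4,6] S\(S\NP)  >  k=5
[0,6] S  <  k=4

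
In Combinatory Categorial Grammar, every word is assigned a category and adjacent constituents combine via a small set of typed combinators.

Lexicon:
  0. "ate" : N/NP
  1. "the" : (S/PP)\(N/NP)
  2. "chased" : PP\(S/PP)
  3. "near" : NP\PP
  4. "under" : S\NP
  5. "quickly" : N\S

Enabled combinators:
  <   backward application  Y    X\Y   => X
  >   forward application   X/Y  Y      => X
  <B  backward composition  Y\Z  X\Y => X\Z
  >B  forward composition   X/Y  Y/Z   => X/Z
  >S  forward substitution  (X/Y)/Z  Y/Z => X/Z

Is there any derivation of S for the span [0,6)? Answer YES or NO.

N/NP (S/PP)\(N/NP) PP\(S/PP) NP\PP S\NP N\S
CKY chart[0,6] = {N}; S ∉ chart

NO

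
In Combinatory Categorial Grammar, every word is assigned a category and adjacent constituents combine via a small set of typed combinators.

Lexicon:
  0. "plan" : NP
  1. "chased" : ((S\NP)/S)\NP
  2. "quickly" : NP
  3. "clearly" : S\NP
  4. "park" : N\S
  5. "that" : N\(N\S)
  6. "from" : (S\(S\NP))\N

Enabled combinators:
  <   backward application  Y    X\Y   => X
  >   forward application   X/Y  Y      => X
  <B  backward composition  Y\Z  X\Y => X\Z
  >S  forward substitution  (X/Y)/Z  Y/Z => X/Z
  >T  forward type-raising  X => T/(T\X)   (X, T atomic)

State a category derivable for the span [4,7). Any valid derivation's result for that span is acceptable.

[0,7] S   <
  [0,4] S\NP   >
    [0,2] (S\NP)/S   <
      [0,1] "plan" : NP
      [1,2] "chased" : ((S\NP)/S)\NP
    [2,4] S   >
      [2,3] S/(S\NP)   >T
        [2,3] "quickly" : NP
      [3,4] "clearly" : S\NP
  [4,7] S\(S\NP)   <
    [4,6] N   <
      [4,5] "park" : N\S
      [5,6] "that" : N\(N\S)
    [6,7] "from" : (S\(S\NP))\N

S\(S\NP)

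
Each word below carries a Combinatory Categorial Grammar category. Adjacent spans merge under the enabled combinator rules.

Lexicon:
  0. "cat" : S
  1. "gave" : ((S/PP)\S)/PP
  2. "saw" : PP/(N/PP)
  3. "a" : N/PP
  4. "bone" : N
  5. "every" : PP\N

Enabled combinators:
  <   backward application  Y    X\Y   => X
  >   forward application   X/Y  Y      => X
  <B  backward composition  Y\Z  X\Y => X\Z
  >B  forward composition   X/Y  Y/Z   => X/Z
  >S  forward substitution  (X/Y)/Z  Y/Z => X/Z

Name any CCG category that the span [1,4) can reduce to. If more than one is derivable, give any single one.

[0,6] S   >
  [0,4] S/PP   <
    [0,1] "cat" : S
    [1,4] (S/PP)\S   >
      [1,2] "gave" : ((S/PP)\S)/PP
      [2,4] PP   >
        [2,3] "saw" : PP/(N/PP)
        [3,4] "a" : N/PP
  [4,6] PP   <
    [4,5] "bone" : N
    [5,6] "every" : PP\N

(S/PP)\S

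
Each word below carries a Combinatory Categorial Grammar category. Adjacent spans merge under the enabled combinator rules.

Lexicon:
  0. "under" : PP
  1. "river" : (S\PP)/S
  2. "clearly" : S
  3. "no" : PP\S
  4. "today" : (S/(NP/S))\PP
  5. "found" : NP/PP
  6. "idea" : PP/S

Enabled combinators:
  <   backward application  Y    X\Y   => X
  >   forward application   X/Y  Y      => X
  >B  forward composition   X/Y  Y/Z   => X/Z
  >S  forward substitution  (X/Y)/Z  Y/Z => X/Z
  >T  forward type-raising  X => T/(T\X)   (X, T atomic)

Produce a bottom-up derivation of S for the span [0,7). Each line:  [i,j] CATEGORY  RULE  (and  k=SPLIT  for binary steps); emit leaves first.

[0,7] S   >
  [0,5] S/(NP/S)   <
    [0,4] PP   <
      [0,3] S   <
        [0,1] "under" : PP
        [1,3] S\PP   >
          [1,2] "river" : (S\PP)/S
          [2,3] "clearly" : S
      [3,4] "no" : PP\S
    [4,5] "today" : (S/(NP/S))\PP
  [5,7] NP/S   >B
    [5,6] "found" : NP/PP
    [6,7] "idea" : PP/S

[0,1] PP  lex  "under"
[1,2] (S\PP)/S  lex  "river"
[2,3] S  lex  "clearly"
[1,3] S\PP  >  k=2
[0,3] S  <  k=1
[3,4] PP\S  lex  "no"
[0,4] PP  <  k=3
[4,5] (S/(NP/S))\PP  lex  "today"
[0,5] S/(NP/S)  <  k=4
[5,6] NP/PP  lex  "found"
[6,7] PP/S  lex  "idea"
[5,7] NP/S  >B  k=6
[0,7] S  >  k=5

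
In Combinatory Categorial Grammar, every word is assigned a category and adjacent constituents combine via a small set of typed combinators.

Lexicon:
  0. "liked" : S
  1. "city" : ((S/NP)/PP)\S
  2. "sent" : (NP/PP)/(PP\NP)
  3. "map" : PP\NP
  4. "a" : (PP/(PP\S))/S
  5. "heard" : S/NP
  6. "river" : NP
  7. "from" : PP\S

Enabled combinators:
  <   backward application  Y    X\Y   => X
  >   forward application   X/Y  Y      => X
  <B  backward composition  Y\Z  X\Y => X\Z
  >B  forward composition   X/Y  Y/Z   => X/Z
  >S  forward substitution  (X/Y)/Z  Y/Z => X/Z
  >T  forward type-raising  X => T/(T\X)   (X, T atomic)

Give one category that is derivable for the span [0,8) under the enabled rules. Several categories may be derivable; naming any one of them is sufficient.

[0,8] S   >
  [0,4] S/PP   >S
    [0,2] (S/NP)/PP   <
      [0,1] "liked" : S
      [1,2] "city" : ((S/NP)/PP)\S
    [2,4] NP/PP   >
      [2,3] "sent" : (NP/PP)/(PP\NP)
      [3,4] "map" : PP\NP
  [4,8] PP   >
    [4,7] PP/(PP\S)   >
      [4,5] "a" : (PP/(PP\S))/S
      [5,7] S   >
        [5,6] "heard" : S/NP
        [6,7] "river" : NP
    [7,8] "from" : PP\S

S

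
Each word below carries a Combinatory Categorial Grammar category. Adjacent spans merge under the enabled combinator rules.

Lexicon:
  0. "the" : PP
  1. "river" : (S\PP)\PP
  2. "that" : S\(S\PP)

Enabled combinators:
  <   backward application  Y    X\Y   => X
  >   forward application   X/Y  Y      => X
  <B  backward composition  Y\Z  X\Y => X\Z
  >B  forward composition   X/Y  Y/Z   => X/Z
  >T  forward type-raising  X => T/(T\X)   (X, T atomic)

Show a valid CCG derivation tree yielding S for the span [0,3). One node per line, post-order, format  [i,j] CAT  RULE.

[0,3] S   <
  [0,2] S\PP   <
    [0,1] "the" : PP
    [1,2] "river" : (S\PP)\PP
  [2,3] "that" : S\(S\PP)

[0,1] PP  lex  "the"
[1,2] (S\PP)\PP  lex  "river"
[0,2] S\PP  <  k=1
[2,3] S\(S\PP)  lex  "that"
[0,3] S  <  k=2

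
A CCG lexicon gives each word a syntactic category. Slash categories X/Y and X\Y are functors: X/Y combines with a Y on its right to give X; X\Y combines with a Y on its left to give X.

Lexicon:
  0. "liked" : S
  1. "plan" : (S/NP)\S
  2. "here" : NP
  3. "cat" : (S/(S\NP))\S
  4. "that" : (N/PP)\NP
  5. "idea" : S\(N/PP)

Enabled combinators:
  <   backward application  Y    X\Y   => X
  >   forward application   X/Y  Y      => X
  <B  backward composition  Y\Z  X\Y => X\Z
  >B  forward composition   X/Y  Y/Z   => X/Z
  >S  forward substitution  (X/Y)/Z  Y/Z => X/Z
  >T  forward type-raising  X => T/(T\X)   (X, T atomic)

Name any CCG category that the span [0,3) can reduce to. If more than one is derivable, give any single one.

[0,6] S   >
  [0,4] S/(S\NP)   <
    [0,3] S   >
      [0,2] S/NP   <
        [0,1] "liked" : S
        [1,2] "plan" : (S/NP)\S
      [2,3] "here" : NP
    [3,4] "cat" : (S/(S\NP))\S
  [4,6] S\NP   <B
    [4,5] "that" : (N/PP)\NP
    [5,6] "idea" : S\(N/PP)

S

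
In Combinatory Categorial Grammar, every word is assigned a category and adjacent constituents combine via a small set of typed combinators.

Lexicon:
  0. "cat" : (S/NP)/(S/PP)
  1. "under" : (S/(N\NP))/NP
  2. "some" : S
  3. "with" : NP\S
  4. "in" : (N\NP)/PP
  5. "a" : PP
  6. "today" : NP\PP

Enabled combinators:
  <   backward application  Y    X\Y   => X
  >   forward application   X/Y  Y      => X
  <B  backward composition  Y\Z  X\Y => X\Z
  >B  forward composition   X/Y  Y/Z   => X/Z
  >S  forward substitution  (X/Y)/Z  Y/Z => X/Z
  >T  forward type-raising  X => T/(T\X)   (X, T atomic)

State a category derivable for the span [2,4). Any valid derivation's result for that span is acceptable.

[0,7] S   >
  [0,5] S/NP   >
    [0,1] "cat" : (S/NP)/(S/PP)
    [1,5] S/PP   >B
      [1,4] S/(N\NP)   >
        [1,2] "under" : (S/(N\NP))/NP
        [2,4] NP   <
          [2,3] "some" : S
          [3,4] "with" : NP\S
      [4,5] "in" : (N\NP)/PP
  [5,7] NP   <
    [5,6] "a" : PP
    [6,7] "today" : NP\PP

NP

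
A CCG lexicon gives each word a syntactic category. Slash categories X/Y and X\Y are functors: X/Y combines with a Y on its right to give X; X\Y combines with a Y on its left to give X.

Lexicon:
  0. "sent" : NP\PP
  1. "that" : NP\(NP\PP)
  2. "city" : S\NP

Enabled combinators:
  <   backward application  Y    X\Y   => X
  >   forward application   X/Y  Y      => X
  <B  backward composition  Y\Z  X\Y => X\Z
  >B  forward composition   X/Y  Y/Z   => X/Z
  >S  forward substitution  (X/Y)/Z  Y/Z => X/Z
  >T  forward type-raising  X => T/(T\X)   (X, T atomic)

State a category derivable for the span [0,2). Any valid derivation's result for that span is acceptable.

NP

[0,3] S   <
  [0,2] NP   <
    [0,1] "sent" : NP\PP
    [1,2] "that" : NP\(NP\PP)
  [2,3] "city" : S\NP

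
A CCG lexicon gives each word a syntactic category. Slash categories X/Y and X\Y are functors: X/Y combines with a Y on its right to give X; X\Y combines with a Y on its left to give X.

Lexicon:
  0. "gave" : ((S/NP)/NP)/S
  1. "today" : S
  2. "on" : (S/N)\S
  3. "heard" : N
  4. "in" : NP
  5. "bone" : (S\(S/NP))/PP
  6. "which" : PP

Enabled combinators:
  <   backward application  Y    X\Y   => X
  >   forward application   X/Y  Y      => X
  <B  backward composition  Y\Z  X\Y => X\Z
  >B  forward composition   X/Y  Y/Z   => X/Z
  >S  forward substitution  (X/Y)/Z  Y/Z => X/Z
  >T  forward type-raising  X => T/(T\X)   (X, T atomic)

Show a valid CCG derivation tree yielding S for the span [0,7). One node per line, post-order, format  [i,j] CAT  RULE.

[0,1] ((S/NP)/NP)/S  lex  "gave"
[1,2] S  lex  "today"
[2,3] (S/N)\S  lex  "on"
[1,3] S/N  <  k=2
[3,4] N  lex  "heard"
[1,4] S  >  k=3
[0,4] (S/NP)/NP  >  k=1
[4,5] NP  lex  "in"
[0,5] S/NP  >  k=4
[5,6] (S\(S/NP))/PP  lex  "bone"
[6,7] PP  lex  "which"
[5,7] S\(S/NP)  >  k=6
[0,7] S  <  k=5

[0,7] S   <
  [0,5] S/NP   >
    [0,4] (S/NP)/NP   >
      [0,1] "gave" : ((S/NP)/NP)/S
      [1,4] S   >
        [1,3] S/N   <
          [1,2] "today" : S
          [2,3] "on" : (S/N)\S
        [3,4] "heard" : N
    [4,5] "in" : NP
  [5,7] S\(S/NP)   >
    [5,6] "bone" : (S\(S/NP))/PP
    [6,7] "which" : PP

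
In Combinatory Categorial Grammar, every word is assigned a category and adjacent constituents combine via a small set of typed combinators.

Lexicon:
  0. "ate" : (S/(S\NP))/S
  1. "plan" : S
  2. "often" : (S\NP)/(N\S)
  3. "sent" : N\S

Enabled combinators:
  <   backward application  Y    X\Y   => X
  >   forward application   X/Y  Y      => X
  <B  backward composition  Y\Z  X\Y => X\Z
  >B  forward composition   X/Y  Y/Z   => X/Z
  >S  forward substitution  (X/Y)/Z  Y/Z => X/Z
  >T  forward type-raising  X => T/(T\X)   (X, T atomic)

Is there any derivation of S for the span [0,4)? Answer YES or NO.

[0,4] S   >
  [0,2] S/(S\NP)   >
    [0,1] "ate" : (S/(S\NP))/S
    [1,2] "plan" : S
  [2,4] S\NP   >
    [2,3] "often" : (S\NP)/(N\S)
    [3,4] "sent" : N\S

YES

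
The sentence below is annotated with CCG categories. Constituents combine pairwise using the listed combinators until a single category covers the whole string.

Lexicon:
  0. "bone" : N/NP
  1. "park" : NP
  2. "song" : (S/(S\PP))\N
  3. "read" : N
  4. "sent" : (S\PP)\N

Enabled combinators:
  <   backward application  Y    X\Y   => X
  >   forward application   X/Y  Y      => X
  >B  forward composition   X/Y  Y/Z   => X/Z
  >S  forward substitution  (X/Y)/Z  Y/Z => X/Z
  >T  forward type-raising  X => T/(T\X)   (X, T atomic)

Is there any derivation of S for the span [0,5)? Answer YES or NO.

YES

[0,5] S   >
  [0,3] S/(S\PP)   <
    [0,2] N   >
      [0,1] "bone" : N/NP
      [1,2] "park" : NP
    [2,3] "song" : (S/(S\PP))\N
  [3,5] S\PP   <
    [3,4] "read" : N
    [4,5] "sent" : (S\PP)\N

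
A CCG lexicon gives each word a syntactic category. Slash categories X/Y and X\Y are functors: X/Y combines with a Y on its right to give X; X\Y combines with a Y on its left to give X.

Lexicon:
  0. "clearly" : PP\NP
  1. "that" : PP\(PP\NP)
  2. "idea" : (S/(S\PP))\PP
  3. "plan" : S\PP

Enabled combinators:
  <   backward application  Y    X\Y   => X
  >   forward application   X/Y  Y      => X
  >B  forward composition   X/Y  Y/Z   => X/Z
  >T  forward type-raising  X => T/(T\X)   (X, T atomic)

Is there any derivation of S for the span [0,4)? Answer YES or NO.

[0,4] S   >
  [0,3] S/(S\PP)   <
    [0,2] PP   <
      [0,1] "clearly" : PP\NP
      [1,2] "that" : PP\(PP\NP)
    [2,3] "idea" : (S/(S\PP))\PP
  [3,4] "plan" : S\PP

YES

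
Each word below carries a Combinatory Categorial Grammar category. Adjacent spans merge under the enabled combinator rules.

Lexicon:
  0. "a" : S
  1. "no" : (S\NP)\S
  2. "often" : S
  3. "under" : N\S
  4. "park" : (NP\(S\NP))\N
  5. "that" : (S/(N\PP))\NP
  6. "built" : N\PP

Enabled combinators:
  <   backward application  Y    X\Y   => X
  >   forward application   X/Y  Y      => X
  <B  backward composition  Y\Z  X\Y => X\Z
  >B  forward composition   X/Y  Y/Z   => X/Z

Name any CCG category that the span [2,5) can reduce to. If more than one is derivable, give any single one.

NP\(S\NP)

[0,7] S   >
  [0,6] S/(N\PP)   <
    [0,5] NP   <
      [0,2] S\NP   <
        [0,1] "a" : S
        [1,2] "no" : (S\NP)\S
      [2,5] NP\(S\NP)   <
        [2,4] N   <
          [2,3] "often" : S
          [3,4] "under" : N\S
        [4,5] "park" : (NP\(S\NP))\N
    [5,6] "that" : (S/(N\PP))\NP
  [6,7] "built" : N\PP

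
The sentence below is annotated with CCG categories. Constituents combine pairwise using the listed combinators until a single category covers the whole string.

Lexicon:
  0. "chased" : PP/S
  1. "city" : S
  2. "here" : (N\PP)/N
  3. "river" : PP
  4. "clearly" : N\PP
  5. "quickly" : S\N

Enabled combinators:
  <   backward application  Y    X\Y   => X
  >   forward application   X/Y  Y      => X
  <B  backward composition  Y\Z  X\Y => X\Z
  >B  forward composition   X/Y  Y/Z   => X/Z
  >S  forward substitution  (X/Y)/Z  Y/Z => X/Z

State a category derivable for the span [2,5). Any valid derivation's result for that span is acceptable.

[0,6] S   <
  [0,5] N   <
    [0,2] PP   >
      [0,1] "chased" : PP/S
      [1,2] "city" : S
    [2,5] N\PP   >
      [2,3] "here" : (N\PP)/N
      [3,5] N   <
        [3,4] "river" : PP
        [4,5] "clearly" : N\PP
  [5,6] "quickly" : S\N

N\PP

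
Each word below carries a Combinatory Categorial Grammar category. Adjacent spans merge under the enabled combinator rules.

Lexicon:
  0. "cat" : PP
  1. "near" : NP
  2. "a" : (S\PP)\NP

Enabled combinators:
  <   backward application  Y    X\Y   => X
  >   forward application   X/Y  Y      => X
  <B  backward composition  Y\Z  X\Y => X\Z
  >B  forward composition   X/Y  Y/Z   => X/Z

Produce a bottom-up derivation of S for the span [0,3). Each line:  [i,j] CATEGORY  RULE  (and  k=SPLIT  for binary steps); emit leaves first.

[0,1] PP  lex  "cat"
[1,2] NP  lex  "near"
[2,3] (S\PP)\NP  lex  "a"
[1,3] S\PP  <  k=2
[0,3] S  <  k=1

[0,3] S   <
  [0,1] "cat" : PP
  [1,3] S\PP   <
    [1,2] "near" : NP
    [2,3] "a" : (S\PP)\NP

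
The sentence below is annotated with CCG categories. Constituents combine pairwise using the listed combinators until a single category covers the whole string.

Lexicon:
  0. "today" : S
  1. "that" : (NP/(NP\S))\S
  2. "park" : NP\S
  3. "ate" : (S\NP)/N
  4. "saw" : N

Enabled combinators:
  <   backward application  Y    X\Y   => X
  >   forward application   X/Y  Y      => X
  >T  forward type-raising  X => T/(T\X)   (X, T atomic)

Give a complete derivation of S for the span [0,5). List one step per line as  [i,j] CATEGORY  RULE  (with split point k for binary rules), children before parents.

[0,1] S  lex  "today"
[1,2] (NP/(NP\S))\S  lex  "that"
[0,2] NP/(NP\S)  <  k=1
[2,3] NP\S  lex  "park"
[0,3] NP  >  k=2
[3,4] (S\NP)/N  lex  "ate"
[4,5] N  lex  "saw"
[3,5] S\NP  >  k=4
[0,5] S  <  k=3

[0,5] S   <
  [0,3] NP   >
    [0,2] NP/(NP\S)   <
      [0,1] "today" : S
      [1,2] "that" : (NP/(NP\S))\S
    [2,3] "park" : NP\S
  [3,5] S\NP   >
    [3,4] "ate" : (S\NP)/N
    [4,5] "saw" : N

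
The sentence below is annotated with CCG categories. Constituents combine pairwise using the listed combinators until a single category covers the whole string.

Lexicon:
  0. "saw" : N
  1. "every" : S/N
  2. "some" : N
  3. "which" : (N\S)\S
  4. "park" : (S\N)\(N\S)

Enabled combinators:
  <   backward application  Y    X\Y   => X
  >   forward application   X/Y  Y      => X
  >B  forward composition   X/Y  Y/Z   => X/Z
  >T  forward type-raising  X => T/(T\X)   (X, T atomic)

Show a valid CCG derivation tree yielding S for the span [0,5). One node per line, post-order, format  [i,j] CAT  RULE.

[0,1] N  lex  "saw"
[0,1] S/(S\N)  >T
[1,2] S/N  lex  "every"
[2,3] N  lex  "some"
[1,3] S  >  k=2
[3,4] (N\S)\S  lex  "which"
[1,4] N\S  <  k=3
[4,5] (S\N)\(N\S)  lex  "park"
[1,5] S\N  <  k=4
[0,5] S  >  k=1

[0,5] S   >
  [0,1] S/(S\N)   >T
    [0,1] "saw" : N
  [1,5] S\N   <
    [1,4] N\S   <
      [1,3] S   >
        [1,2] "every" : S/N
        [2,3] "some" : N
      [3,4] "which" : (N\S)\S
    [4,5] "park" : (S\N)\(N\S)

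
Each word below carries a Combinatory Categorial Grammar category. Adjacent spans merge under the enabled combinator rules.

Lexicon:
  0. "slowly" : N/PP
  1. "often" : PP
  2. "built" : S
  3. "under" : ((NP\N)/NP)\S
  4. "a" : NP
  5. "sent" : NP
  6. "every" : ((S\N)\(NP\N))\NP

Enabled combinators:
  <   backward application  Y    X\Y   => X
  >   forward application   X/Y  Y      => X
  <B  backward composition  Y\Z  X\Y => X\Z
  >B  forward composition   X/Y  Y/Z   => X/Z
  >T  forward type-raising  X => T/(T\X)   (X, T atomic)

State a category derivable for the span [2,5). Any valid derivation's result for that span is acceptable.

NP\N

[0,7] S   <
  [0,2] N   >
    [0,1] "slowly" : N/PP
    [1,2] "often" : PP
  [2,7] S\N   <
    [2,5] NP\N   >
      [2,4] (NP\N)/NP   <
        [2,3] "built" : S
        [3,4] "under" : ((NP\N)/NP)\S
      [4,5] "a" : NP
    [5,7] (S\N)\(NP\N)   <
      [5,6] "sent" : NP
      [6,7] "every" : ((S\N)\(NP\N))\NP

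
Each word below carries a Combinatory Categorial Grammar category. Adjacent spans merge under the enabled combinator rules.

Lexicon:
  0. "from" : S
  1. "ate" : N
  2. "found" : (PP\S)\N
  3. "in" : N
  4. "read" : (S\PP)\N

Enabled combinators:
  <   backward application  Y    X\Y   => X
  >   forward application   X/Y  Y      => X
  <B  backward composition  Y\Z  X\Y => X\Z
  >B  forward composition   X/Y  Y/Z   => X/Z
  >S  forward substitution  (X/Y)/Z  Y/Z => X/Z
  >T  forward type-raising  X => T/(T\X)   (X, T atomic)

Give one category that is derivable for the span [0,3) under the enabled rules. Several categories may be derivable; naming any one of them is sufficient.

[0,5] S   <
  [0,3] PP   >
    [0,1] PP/(PP\S)   >T
      [0,1] "from" : S
    [1,3] PP\S   <
      [1,2] "ate" : N
      [2,3] "found" : (PP\S)\N
  [3,5] S\PP   <
    [3,4] "in" : N
    [4,5] "read" : (S\PP)\N

PP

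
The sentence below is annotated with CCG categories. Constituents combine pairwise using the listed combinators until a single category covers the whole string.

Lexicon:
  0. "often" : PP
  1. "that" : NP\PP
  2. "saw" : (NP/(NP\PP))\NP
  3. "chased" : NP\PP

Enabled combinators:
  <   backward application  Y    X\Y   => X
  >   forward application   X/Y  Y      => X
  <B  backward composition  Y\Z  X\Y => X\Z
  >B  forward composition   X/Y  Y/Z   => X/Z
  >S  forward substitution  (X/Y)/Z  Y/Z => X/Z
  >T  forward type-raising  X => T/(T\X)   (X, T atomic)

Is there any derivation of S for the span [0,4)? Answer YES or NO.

NO

PP NP\PP (NP/(NP\PP))\NP NP\PP
CKY chart[0,4] = {N/(N\NP), NP, NP/(NP\NP), PP/(PP\NP), S/(S\NP)}; S ∉ chart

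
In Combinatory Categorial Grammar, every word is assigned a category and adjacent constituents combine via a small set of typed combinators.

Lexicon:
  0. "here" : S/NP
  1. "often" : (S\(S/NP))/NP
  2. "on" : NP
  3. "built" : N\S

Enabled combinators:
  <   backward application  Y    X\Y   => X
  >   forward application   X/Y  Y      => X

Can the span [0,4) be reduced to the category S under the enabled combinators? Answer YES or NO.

NO

S/NP (S\(S/NP))/NP NP N\S
CKY chart[0,4] = {N}; S ∉ chart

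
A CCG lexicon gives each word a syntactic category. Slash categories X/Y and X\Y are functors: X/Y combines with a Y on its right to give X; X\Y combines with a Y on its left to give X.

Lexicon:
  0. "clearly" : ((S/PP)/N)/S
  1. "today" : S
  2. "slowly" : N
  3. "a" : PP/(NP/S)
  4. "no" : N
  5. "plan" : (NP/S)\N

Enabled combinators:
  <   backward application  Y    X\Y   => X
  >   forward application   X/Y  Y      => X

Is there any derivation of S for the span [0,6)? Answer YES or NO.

YES

[0,6] S   >
  [0,3] S/PP   >
    [0,2] (S/PP)/N   >
      [0,1] "clearly" : ((S/PP)/N)/S
      [1,2] "today" : S
    [2,3] "slowly" : N
  [3,6] PP   >
    [3,4] "a" : PP/(NP/S)
    [4,6] NP/S   <
      [4,5] "no" : N
      [5,6] "plan" : (NP/S)\N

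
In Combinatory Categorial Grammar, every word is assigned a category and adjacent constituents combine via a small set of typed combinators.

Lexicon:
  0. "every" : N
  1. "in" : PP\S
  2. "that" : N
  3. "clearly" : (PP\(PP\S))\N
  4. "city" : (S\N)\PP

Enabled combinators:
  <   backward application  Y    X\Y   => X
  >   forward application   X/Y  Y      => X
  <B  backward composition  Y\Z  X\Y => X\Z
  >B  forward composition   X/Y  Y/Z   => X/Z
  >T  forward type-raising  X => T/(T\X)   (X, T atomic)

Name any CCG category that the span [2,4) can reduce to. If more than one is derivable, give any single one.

[0,5] S   >
  [0,1] S/(S\N)   >T
    [0,1] "every" : N
  [1,5] S\N   <
    [1,4] PP   <
      [1,2] "in" : PP\S
      [2,4] PP\(PP\S)   <
        [2,3] "that" : N
        [3,4] "clearly" : (PP\(PP\S))\N
    [4,5] "city" : (S\N)\PP

PP\(PP\S)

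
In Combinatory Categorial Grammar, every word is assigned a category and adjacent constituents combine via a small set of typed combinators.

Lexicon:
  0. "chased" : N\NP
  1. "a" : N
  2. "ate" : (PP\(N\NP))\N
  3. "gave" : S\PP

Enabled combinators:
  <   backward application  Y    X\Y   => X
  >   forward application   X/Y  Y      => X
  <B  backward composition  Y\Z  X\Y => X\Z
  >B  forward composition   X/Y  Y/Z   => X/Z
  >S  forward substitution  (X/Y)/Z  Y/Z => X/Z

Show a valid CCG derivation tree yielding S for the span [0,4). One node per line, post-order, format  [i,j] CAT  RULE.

[0,1] N\NP  lex  "chased"
[1,2] N  lex  "a"
[2,3] (PP\(N\NP))\N  lex  "ate"
[1,3] PP\(N\NP)  <  k=2
[0,3] PP  <  k=1
[3,4] S\PP  lex  "gave"
[0,4] S  <  k=3

[0,4] S   <
  [0,3] PP   <
    [0,1] "chased" : N\NP
    [1,3] PP\(N\NP)   <
      [1,2] "a" : N
      [2,3] "ate" : (PP\(N\NP))\N
  [3,4] "gave" : S\PP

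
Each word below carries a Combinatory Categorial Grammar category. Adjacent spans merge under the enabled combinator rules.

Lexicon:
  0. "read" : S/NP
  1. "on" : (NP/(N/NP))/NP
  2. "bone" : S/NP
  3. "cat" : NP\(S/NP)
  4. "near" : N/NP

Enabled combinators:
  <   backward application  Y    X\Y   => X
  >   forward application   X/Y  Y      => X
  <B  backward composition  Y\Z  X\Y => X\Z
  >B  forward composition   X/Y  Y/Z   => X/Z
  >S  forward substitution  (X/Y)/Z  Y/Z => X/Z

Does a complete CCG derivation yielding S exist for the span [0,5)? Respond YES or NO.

YES

[0,5] S   >
  [0,1] "read" : S/NP
  [1,5] NP   >
    [1,4] NP/(N/NP)   >
      [1,2] "on" : (NP/(N/NP))/NP
      [2,4] NP   <
        [2,3] "bone" : S/NP
        [3,4] "cat" : NP\(S/NP)
    [4,5] "near" : N/NP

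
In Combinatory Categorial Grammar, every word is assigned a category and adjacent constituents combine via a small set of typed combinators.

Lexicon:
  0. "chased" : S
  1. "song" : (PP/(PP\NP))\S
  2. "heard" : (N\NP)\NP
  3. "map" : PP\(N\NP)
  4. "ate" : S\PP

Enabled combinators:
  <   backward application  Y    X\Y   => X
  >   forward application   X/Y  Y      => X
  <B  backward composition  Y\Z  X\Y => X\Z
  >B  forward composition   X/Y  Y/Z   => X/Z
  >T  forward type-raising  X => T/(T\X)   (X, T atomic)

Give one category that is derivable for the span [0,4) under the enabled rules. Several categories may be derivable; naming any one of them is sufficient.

[0,5] S   <
  [0,4] PP   >
    [0,2] PP/(PP\NP)   <
      [0,1] "chased" : S
      [1,2] "song" : (PP/(PP\NP))\S
    [2,4] PP\NP   <B
      [2,3] "heard" : (N\NP)\NP
      [3,4] "map" : PP\(N\NP)
  [4,5] "ate" : S\PP

PP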